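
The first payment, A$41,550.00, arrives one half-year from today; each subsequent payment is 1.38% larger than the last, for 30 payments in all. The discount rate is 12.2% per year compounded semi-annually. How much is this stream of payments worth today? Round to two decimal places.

Periodic rate r = 0.122/2 per half-year; n is counted in half-years.
Growing ordinary annuity: PV = PMT₁ × [1 − ((1+g)/(1+r))^n] / (r − g) = 41,550 × [1 − ((1+0.0138)/(1+r))^30] / (r − 0.0138) = A$655,527.76.

A$655,527.76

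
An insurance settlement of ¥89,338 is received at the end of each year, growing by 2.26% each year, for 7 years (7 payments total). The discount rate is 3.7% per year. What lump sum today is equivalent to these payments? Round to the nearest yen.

Periodic rate r = 0.037 per year.
Growing ordinary annuity: PV = PMT₁ × [1 − ((1+g)/(1+r))^n] / (r − g) = 89,338 × [1 − ((1+0.0226)/(1+r))^7] / (r − 0.0226) = ¥578,504.

¥578,504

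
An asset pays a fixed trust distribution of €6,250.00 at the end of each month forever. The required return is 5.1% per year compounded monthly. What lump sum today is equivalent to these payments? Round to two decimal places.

€1,470,588.24

Periodic rate r = 0.051/12 per month.
Level perpetuity: PV = PMT / r = 6,250 / (0.051/12) = €1,470,588.24.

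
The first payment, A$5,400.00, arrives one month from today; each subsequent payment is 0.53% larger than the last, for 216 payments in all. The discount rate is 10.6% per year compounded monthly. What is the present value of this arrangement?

A$812,024.73

Periodic rate r = 0.106/12 per month; n is counted in months.
Growing ordinary annuity: PV = PMT₁ × [1 − ((1+g)/(1+r))^n] / (r − g) = 5,400 × [1 − ((1+0.0053)/(1+r))^216] / (r − 0.0053) = A$812,024.73.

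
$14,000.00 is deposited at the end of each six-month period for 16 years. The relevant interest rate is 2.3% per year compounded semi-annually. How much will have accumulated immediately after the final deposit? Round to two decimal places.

$537,857.08

This is an ordinary annuity: 32 deposits of $14,000.00 at the end of each six-month period.
Periodic rate r = 0.023/2 per half-year; n is counted in half-years.
FV = PMT × [((1+r)^n − 1)/r] = 14,000 × [(1+r)^32 − 1] / r = $537,857.08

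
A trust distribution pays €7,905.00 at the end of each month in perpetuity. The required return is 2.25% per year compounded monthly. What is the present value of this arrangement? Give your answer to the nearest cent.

Periodic rate r = 0.0225/12 per month.
Level perpetuity: PV = PMT / r = 7,905 / (0.0225/12) = €4,216,000.00.

€4,216,000.00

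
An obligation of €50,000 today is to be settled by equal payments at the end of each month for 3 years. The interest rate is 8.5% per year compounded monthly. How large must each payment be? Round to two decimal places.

Level ordinary annuity; solve PV = PMT × [(1 − (1+r)^−n)/r] for PMT.
Periodic rate r = 0.085/12 per month; n is counted in months.
With n = 36: PMT = 50,000 / ([(1 − (1+r)^−n)/r]) = €1,578.38

€1,578.38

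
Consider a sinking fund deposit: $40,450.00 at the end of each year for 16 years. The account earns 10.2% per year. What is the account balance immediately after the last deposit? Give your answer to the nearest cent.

This is an ordinary annuity: 16 deposits of $40,450.00 at the end of each year.
Periodic rate r = 0.102 per year.
FV = PMT × [((1+r)^n − 1)/r] = 40,450 × [(1+r)^16 − 1] / r = $1,479,392.64

$1,479,392.64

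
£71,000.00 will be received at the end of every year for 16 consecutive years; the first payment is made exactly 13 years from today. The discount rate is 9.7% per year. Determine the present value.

Ordinary annuity of 16 payments, first payment at period 13.
Periodic rate r = 0.097 per year.
The ordinary-annuity PV formula values the stream one period before the first payment (period 12); discount that back 12 periods:
PV₀ = 71,000 × [1 − (1+r)^−16] / r × (1+r)^−12 = £186,204.51

£186,204.51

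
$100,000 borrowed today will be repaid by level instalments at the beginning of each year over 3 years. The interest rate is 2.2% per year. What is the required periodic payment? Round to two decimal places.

Level annuity due; solve PV = PMT × [(1 − (1+r)^−n)/r] × (1+r) for PMT.
Periodic rate r = 0.022 per year.
With n = 3: PMT = 100,000 / ([(1 − (1+r)^−n)/r] × (1+r)) = $34,061.29

$34,061.29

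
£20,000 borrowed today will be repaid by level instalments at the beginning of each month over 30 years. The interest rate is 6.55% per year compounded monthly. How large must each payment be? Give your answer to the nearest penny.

Level annuity due; solve PV = PMT × [(1 − (1+r)^−n)/r] × (1+r) for PMT.
Periodic rate r = 0.0655/12 per month; n is counted in months.
With n = 360: PMT = 20,000 / ([(1 − (1+r)^−n)/r] × (1+r)) = £126.38

£126.38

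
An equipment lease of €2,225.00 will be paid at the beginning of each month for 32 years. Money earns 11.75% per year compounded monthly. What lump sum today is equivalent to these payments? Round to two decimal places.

This is an annuity due: 384 payments of €2,225.00 at the beginning of each month.
Periodic rate r = 0.1175/12 per month; n is counted in months.
PV = PMT × [(1 − (1+r)^−n)/r] × (1+r) = 2,225 × [1 − (1+r)^−384] / r × (1+r) = €224,017.77

€224,017.77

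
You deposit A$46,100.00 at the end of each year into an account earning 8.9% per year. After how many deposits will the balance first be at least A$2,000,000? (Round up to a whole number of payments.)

Periodic rate r = 0.089 per year.
Ordinary annuity FV: 2,000,000 = 46,100 × [((1+r)^n − 1)/r].
(1+r)^n = 1 + 2,000,000 × r / 46,100, so n = ln(1 + 2,000,000·r/46,100) / ln(1+r) = 18.55.
Round up to a whole number of payments: n = 19.

19 payments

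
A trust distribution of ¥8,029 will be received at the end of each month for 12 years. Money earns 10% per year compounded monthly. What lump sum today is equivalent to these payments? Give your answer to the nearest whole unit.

¥671,839

This is an ordinary annuity: 144 payments of ¥8,029 at the end of each month.
Periodic rate r = 0.1/12 per month; n is counted in months.
PV = PMT × [(1 − (1+r)^−n)/r] = 8,029 × [1 − (1+r)^−144] / r = ¥671,839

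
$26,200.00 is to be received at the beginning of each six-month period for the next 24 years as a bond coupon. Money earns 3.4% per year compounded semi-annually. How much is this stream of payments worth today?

$869,517.63

This is an annuity due: 48 payments of $26,200.00 at the beginning of each six-month period.
Periodic rate r = 0.034/2 per half-year; n is counted in half-years.
PV = PMT × [(1 − (1+r)^−n)/r] × (1+r) = 26,200 × [1 − (1+r)^−48] / r × (1+r) = $869,517.63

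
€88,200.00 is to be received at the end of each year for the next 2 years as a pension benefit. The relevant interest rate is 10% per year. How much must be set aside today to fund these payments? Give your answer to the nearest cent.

€153,074.38

This is an ordinary annuity: 2 payments of €88,200.00 at the end of each year.
Periodic rate r = 0.1 per year.
PV = PMT × [(1 − (1+r)^−n)/r] = 88,200 × [1 − (1+r)^−2] / r = €153,074.38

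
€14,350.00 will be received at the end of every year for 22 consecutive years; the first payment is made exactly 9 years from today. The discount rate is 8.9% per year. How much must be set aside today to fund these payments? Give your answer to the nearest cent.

€69,023.43

Ordinary annuity of 22 payments, first payment at period 9.
Periodic rate r = 0.089 per year.
The ordinary-annuity PV formula values the stream one period before the first payment (period 8); discount that back 8 periods:
PV₀ = 14,350 × [1 − (1+r)^−22] / r × (1+r)^−8 = €69,023.43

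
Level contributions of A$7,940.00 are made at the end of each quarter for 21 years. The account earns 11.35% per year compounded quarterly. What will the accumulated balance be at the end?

A$2,655,199.14

This is an ordinary annuity: 84 deposits of A$7,940.00 at the end of each quarter.
Periodic rate r = 0.1135/4 per quarter; n is counted in quarters.
FV = PMT × [((1+r)^n − 1)/r] = 7,940 × [(1+r)^84 − 1] / r = A$2,655,199.14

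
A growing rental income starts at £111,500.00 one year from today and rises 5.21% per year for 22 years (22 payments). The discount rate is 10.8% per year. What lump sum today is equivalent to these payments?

Periodic rate r = 0.108 per year.
Growing ordinary annuity: PV = PMT₁ × [1 − ((1+g)/(1+r))^n] / (r − g) = 111,500 × [1 − ((1+0.0521)/(1+r))^22] / (r − 0.0521) = £1,356,012.88.

£1,356,012.88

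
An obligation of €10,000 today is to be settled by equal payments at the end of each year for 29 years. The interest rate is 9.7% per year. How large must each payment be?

€1,041.04

Level ordinary annuity; solve PV = PMT × [(1 − (1+r)^−n)/r] for PMT.
Periodic rate r = 0.097 per year.
With n = 29: PMT = 10,000 / ([(1 − (1+r)^−n)/r]) = €1,041.04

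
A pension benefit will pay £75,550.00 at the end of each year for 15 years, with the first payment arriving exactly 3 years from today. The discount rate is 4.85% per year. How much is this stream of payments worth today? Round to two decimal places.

£720,601.54

Ordinary annuity of 15 payments, first payment at period 3.
Periodic rate r = 0.0485 per year.
The ordinary-annuity PV formula values the stream one period before the first payment (period 2); discount that back 2 periods:
PV₀ = 75,550 × [1 − (1+r)^−15] / r × (1+r)^−2 = £720,601.54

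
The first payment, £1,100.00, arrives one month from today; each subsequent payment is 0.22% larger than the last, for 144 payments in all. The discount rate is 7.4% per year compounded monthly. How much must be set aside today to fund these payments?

£120,299.56

Periodic rate r = 0.074/12 per month; n is counted in months.
Growing ordinary annuity: PV = PMT₁ × [1 − ((1+g)/(1+r))^n] / (r − g) = 1,100 × [1 − ((1+0.0022)/(1+r))^144] / (r − 0.0022) = £120,299.56.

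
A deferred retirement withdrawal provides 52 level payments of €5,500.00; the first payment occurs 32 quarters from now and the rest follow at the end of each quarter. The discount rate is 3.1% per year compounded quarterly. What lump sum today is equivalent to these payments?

Ordinary annuity of 52 payments, first payment at period 32.
Periodic rate r = 0.031/4 per quarter; n is counted in quarters.
The ordinary-annuity PV formula values the stream one period before the first payment (period 31); discount that back 31 periods:
PV₀ = 5,500 × [1 − (1+r)^−52] / r × (1+r)^−31 = €184,710.22

€184,710.22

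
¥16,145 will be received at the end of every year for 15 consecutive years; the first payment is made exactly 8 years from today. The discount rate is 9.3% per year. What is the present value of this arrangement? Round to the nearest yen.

¥68,615

Ordinary annuity of 15 payments, first payment at period 8.
Periodic rate r = 0.093 per year.
The ordinary-annuity PV formula values the stream one period before the first payment (period 7); discount that back 7 periods:
PV₀ = 16,145 × [1 − (1+r)^−15] / r × (1+r)^−7 = ¥68,615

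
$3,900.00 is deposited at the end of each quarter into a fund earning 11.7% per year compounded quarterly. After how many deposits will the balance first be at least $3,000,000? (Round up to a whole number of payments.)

110 payments

Periodic rate r = 0.117/4 per quarter; n is counted in quarters.
Ordinary annuity FV: 3,000,000 = 3,900 × [((1+r)^n − 1)/r].
(1+r)^n = 1 + 3,000,000 × r / 3,900, so n = ln(1 + 3,000,000·r/3,900) / ln(1+r) = 109.50.
Round up to a whole number of payments: n = 110.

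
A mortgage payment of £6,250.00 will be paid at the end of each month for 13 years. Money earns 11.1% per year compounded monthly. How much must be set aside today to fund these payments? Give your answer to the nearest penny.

£515,006.70

This is an ordinary annuity: 156 payments of £6,250.00 at the end of each month.
Periodic rate r = 0.111/12 per month; n is counted in months.
PV = PMT × [(1 − (1+r)^−n)/r] = 6,250 × [1 − (1+r)^−156] / r = £515,006.70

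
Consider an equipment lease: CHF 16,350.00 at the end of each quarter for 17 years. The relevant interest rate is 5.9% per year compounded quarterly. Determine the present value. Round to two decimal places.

CHF 698,922.00

This is an ordinary annuity: 68 payments of CHF 16,350.00 at the end of each quarter.
Periodic rate r = 0.059/4 per quarter; n is counted in quarters.
PV = PMT × [(1 − (1+r)^−n)/r] = 16,350 × [1 − (1+r)^−68] / r = CHF 698,922.00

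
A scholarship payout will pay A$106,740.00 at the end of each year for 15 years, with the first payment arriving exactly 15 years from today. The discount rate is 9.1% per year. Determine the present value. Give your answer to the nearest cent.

Ordinary annuity of 15 payments, first payment at period 15.
Periodic rate r = 0.091 per year.
The ordinary-annuity PV formula values the stream one period before the first payment (period 14); discount that back 14 periods:
PV₀ = 106,740 × [1 − (1+r)^−15] / r × (1+r)^−14 = A$252,693.08

A$252,693.08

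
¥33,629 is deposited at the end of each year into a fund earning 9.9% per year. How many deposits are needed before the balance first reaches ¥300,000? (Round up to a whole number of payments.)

7 payments

Periodic rate r = 0.099 per year.
Ordinary annuity FV: 300,000 = 33,629 × [((1+r)^n − 1)/r].
(1+r)^n = 1 + 300,000 × r / 33,629, so n = ln(1 + 300,000·r/33,629) / ln(1+r) = 6.70.
Round up to a whole number of payments: n = 7.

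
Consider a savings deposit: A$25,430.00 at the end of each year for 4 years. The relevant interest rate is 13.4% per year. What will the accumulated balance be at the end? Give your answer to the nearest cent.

This is an ordinary annuity: 4 deposits of A$25,430.00 at the end of each year.
Periodic rate r = 0.134 per year.
FV = PMT × [((1+r)^n − 1)/r] = 25,430 × [(1+r)^4 − 1] / r = A$124,053.39

A$124,053.39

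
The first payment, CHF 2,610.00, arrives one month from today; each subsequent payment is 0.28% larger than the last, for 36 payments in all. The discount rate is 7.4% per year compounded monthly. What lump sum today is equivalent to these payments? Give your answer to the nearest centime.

CHF 88,117.73

Periodic rate r = 0.074/12 per month; n is counted in months.
Growing ordinary annuity: PV = PMT₁ × [1 − ((1+g)/(1+r))^n] / (r − g) = 2,610 × [1 − ((1+0.0028)/(1+r))^36] / (r − 0.0028) = CHF 88,117.73.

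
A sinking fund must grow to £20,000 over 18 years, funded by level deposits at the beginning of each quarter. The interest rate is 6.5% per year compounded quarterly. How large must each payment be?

£145.91

Level annuity due; solve FV = PMT × [((1+r)^n − 1)/r] × (1+r) for PMT.
Periodic rate r = 0.065/4 per quarter; n is counted in quarters.
With n = 72: PMT = 20,000 / ([((1+r)^n − 1)/r] × (1+r)) = £145.91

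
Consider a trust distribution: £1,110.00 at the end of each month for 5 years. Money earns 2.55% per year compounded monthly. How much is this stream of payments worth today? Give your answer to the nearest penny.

£62,466.88

This is an ordinary annuity: 60 payments of £1,110.00 at the end of each month.
Periodic rate r = 0.0255/12 per month; n is counted in months.
PV = PMT × [(1 − (1+r)^−n)/r] = 1,110 × [1 − (1+r)^−60] / r = £62,466.88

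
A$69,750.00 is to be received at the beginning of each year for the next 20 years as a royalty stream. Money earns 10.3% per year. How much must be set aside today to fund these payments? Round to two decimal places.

This is an annuity due: 20 payments of A$69,750.00 at the beginning of each year.
Periodic rate r = 0.103 per year.
PV = PMT × [(1 − (1+r)^−n)/r] × (1+r) = 69,750 × [1 − (1+r)^−20] / r × (1+r) = A$641,793.43

A$641,793.43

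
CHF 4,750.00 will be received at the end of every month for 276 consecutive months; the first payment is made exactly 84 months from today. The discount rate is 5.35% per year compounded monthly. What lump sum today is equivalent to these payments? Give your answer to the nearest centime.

Ordinary annuity of 276 payments, first payment at period 84.
Periodic rate r = 0.0535/12 per month; n is counted in months.
The ordinary-annuity PV formula values the stream one period before the first payment (period 83); discount that back 83 periods:
PV₀ = 4,750 × [1 − (1+r)^−276] / r × (1+r)^−83 = CHF 520,743.01

CHF 520,743.01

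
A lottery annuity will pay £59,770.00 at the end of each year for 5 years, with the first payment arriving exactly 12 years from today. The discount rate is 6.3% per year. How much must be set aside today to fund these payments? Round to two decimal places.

£127,528.51

Ordinary annuity of 5 payments, first payment at period 12.
Periodic rate r = 0.063 per year.
The ordinary-annuity PV formula values the stream one period before the first payment (period 11); discount that back 11 periods:
PV₀ = 59,770 × [1 − (1+r)^−5] / r × (1+r)^−11 = £127,528.51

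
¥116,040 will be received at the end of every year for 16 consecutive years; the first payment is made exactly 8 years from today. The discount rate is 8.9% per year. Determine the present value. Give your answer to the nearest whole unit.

¥534,357

Ordinary annuity of 16 payments, first payment at period 8.
Periodic rate r = 0.089 per year.
The ordinary-annuity PV formula values the stream one period before the first payment (period 7); discount that back 7 periods:
PV₀ = 116,040 × [1 − (1+r)^−16] / r × (1+r)^−7 = ¥534,357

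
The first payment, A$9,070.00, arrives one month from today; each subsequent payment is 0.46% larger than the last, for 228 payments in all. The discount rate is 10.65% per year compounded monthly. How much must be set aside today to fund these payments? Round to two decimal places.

Periodic rate r = 0.1065/12 per month; n is counted in months.
Growing ordinary annuity: PV = PMT₁ × [1 − ((1+g)/(1+r))^n] / (r − g) = 9,070 × [1 − ((1+0.0046)/(1+r))^228] / (r − 0.0046) = A$1,315,894.23.

A$1,315,894.23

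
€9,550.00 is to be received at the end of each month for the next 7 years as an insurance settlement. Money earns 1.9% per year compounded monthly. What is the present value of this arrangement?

This is an ordinary annuity: 84 payments of €9,550.00 at the end of each month.
Periodic rate r = 0.019/12 per month; n is counted in months.
PV = PMT × [(1 − (1+r)^−n)/r] = 9,550 × [1 − (1+r)^−84] / r = €750,586.70

€750,586.70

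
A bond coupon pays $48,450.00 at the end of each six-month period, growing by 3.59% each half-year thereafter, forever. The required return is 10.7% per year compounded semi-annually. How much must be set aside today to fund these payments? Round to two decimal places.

Periodic rate r = 0.107/2 per half-year.
Growing perpetuity (Gordon): PV = PMT₁ / (r − g) = 48,450 / (r − 0.0359) = $2,752,840.91.

$2,752,840.91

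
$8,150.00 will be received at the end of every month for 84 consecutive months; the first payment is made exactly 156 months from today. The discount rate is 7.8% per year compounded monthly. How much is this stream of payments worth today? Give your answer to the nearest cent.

Ordinary annuity of 84 payments, first payment at period 156.
Periodic rate r = 0.078/12 per month; n is counted in months.
The ordinary-annuity PV formula values the stream one period before the first payment (period 155); discount that back 155 periods:
PV₀ = 8,150 × [1 − (1+r)^−84] / r × (1+r)^−155 = $192,779.70

$192,779.70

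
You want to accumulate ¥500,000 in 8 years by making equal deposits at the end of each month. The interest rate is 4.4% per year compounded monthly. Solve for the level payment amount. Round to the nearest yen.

¥4,355

Level ordinary annuity; solve FV = PMT × [((1+r)^n − 1)/r] for PMT.
Periodic rate r = 0.044/12 per month; n is counted in months.
With n = 96: PMT = 500,000 / ([((1+r)^n − 1)/r]) = ¥4,355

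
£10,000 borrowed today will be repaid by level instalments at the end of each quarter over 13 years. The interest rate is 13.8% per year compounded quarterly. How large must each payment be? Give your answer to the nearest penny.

Level ordinary annuity; solve PV = PMT × [(1 − (1+r)^−n)/r] for PMT.
Periodic rate r = 0.138/4 per quarter; n is counted in quarters.
With n = 52: PMT = 10,000 / ([(1 − (1+r)^−n)/r]) = £416.37

£416.37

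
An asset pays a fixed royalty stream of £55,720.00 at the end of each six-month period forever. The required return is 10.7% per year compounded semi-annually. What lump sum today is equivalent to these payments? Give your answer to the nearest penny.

£1,041,495.33

Periodic rate r = 0.107/2 per half-year.
Level perpetuity: PV = PMT / r = 55,720 / (0.107/2) = £1,041,495.33.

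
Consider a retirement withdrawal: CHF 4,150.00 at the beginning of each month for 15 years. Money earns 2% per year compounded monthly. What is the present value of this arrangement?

CHF 645,976.76

This is an annuity due: 180 payments of CHF 4,150.00 at the beginning of each month.
Periodic rate r = 0.02/12 per month; n is counted in months.
PV = PMT × [(1 − (1+r)^−n)/r] × (1+r) = 4,150 × [1 − (1+r)^−180] / r × (1+r) = CHF 645,976.76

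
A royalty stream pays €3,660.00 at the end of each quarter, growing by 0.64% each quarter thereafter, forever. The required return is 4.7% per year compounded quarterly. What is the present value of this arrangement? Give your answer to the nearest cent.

€684,112.15

Periodic rate r = 0.047/4 per quarter.
Growing perpetuity (Gordon): PV = PMT₁ / (r − g) = 3,660 / (r − 0.0064) = €684,112.15.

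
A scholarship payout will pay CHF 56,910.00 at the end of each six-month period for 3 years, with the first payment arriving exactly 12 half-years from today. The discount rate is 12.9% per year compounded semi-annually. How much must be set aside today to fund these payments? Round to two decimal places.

Ordinary annuity of 6 payments, first payment at period 12.
Periodic rate r = 0.129/2 per half-year; n is counted in half-years.
The ordinary-annuity PV formula values the stream one period before the first payment (period 11); discount that back 11 periods:
PV₀ = 56,910 × [1 − (1+r)^−6] / r × (1+r)^−11 = CHF 138,739.18

CHF 138,739.18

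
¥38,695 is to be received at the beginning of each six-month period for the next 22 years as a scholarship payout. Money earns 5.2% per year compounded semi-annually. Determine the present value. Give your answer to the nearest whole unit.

¥1,033,399

This is an annuity due: 44 payments of ¥38,695 at the beginning of each six-month period.
Periodic rate r = 0.052/2 per half-year; n is counted in half-years.
PV = PMT × [(1 − (1+r)^−n)/r] × (1+r) = 38,695 × [1 − (1+r)^−44] / r × (1+r) = ¥1,033,399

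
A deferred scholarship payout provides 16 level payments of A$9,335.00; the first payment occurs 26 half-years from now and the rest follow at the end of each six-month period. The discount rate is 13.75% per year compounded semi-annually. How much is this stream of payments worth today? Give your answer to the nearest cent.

A$16,869.18

Ordinary annuity of 16 payments, first payment at period 26.
Periodic rate r = 0.1375/2 per half-year; n is counted in half-years.
The ordinary-annuity PV formula values the stream one period before the first payment (period 25); discount that back 25 periods:
PV₀ = 9,335 × [1 − (1+r)^−16] / r × (1+r)^−25 = A$16,869.18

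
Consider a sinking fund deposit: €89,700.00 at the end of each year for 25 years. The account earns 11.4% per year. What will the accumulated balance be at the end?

€10,908,619.37

This is an ordinary annuity: 25 deposits of €89,700.00 at the end of each year.
Periodic rate r = 0.114 per year.
FV = PMT × [((1+r)^n − 1)/r] = 89,700 × [(1+r)^25 − 1] / r = €10,908,619.37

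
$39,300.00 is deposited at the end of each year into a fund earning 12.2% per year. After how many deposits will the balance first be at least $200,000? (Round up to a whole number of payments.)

5 payments

Periodic rate r = 0.122 per year.
Ordinary annuity FV: 200,000 = 39,300 × [((1+r)^n − 1)/r].
(1+r)^n = 1 + 200,000 × r / 39,300, so n = ln(1 + 200,000·r/39,300) / ln(1+r) = 4.20.
Round up to a whole number of payments: n = 5.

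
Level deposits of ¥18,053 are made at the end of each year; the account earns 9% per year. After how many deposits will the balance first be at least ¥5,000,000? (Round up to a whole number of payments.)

Periodic rate r = 0.09 per year.
Ordinary annuity FV: 5,000,000 = 18,053 × [((1+r)^n − 1)/r].
(1+r)^n = 1 + 5,000,000 × r / 18,053, so n = ln(1 + 5,000,000·r/18,053) / ln(1+r) = 37.77.
Round up to a whole number of payments: n = 38.

38 payments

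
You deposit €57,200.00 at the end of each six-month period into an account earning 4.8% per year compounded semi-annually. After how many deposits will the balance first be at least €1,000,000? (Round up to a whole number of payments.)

Periodic rate r = 0.048/2 per half-year; n is counted in half-years.
Ordinary annuity FV: 1,000,000 = 57,200 × [((1+r)^n − 1)/r].
(1+r)^n = 1 + 1,000,000 × r / 57,200, so n = ln(1 + 1,000,000·r/57,200) / ln(1+r) = 14.77.
Round up to a whole number of payments: n = 15.

15 payments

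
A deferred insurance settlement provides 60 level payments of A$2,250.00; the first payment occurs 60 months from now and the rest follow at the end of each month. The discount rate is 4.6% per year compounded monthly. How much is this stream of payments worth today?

Ordinary annuity of 60 payments, first payment at period 60.
Periodic rate r = 0.046/12 per month; n is counted in months.
The ordinary-annuity PV formula values the stream one period before the first payment (period 59); discount that back 59 periods:
PV₀ = 2,250 × [1 − (1+r)^−60] / r × (1+r)^−59 = A$96,066.58

A$96,066.58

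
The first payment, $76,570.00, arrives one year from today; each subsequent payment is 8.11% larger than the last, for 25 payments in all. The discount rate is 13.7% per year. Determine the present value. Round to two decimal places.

Periodic rate r = 0.137 per year.
Growing ordinary annuity: PV = PMT₁ × [1 − ((1+g)/(1+r))^n] / (r − g) = 76,570 × [1 − ((1+0.0811)/(1+r))^25] / (r − 0.0811) = $981,365.04.

$981,365.04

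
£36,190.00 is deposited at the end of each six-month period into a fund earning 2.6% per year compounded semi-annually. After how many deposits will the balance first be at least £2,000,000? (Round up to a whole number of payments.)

Periodic rate r = 0.026/2 per half-year; n is counted in half-years.
Ordinary annuity FV: 2,000,000 = 36,190 × [((1+r)^n − 1)/r].
(1+r)^n = 1 + 2,000,000 × r / 36,190, so n = ln(1 + 2,000,000·r/36,190) / ln(1+r) = 41.92.
Round up to a whole number of payments: n = 42.

42 payments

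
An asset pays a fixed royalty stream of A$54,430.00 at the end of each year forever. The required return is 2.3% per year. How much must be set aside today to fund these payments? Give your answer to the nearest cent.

A$2,366,521.74

Periodic rate r = 0.023 per year.
Level perpetuity: PV = PMT / r = 54,430 / (0.023) = A$2,366,521.74.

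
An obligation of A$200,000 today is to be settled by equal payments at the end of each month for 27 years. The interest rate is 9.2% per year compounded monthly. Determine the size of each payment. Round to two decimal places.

A$1,674.32

Level ordinary annuity; solve PV = PMT × [(1 − (1+r)^−n)/r] for PMT.
Periodic rate r = 0.092/12 per month; n is counted in months.
With n = 324: PMT = 200,000 / ([(1 − (1+r)^−n)/r]) = A$1,674.32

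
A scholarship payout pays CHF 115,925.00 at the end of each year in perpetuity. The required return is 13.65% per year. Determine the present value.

CHF 849,267.40

Periodic rate r = 0.1365 per year.
Level perpetuity: PV = PMT / r = 115,925 / (0.1365) = CHF 849,267.40.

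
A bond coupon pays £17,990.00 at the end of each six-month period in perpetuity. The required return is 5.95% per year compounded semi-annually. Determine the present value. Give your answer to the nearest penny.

£604,705.88

Periodic rate r = 0.0595/2 per half-year.
Level perpetuity: PV = PMT / r = 17,990 / (0.0595/2) = £604,705.88.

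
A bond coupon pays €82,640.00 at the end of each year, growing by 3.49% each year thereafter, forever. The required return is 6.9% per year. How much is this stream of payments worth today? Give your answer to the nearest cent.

Periodic rate r = 0.069 per year.
Growing perpetuity (Gordon): PV = PMT₁ / (r − g) = 82,640 / (r − 0.0349) = €2,423,460.41.

€2,423,460.41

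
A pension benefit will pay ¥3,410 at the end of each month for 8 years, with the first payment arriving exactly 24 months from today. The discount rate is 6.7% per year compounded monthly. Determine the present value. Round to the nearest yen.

Ordinary annuity of 96 payments, first payment at period 24.
Periodic rate r = 0.067/12 per month; n is counted in months.
The ordinary-annuity PV formula values the stream one period before the first payment (period 23); discount that back 23 periods:
PV₀ = 3,410 × [1 − (1+r)^−96] / r × (1+r)^−23 = ¥222,480

¥222,480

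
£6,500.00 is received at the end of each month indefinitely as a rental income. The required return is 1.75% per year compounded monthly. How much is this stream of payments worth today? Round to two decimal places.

Periodic rate r = 0.0175/12 per month.
Level perpetuity: PV = PMT / r = 6,500 / (0.0175/12) = £4,457,142.86.

£4,457,142.86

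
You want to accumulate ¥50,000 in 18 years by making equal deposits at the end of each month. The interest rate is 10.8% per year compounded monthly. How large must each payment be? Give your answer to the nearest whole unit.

¥76

Level ordinary annuity; solve FV = PMT × [((1+r)^n − 1)/r] for PMT.
Periodic rate r = 0.108/12 per month; n is counted in months.
With n = 216: PMT = 50,000 / ([((1+r)^n − 1)/r]) = ¥76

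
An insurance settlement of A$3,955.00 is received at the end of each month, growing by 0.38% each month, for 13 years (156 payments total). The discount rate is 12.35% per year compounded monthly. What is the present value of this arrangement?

A$386,370.42

Periodic rate r = 0.1235/12 per month; n is counted in months.
Growing ordinary annuity: PV = PMT₁ × [1 − ((1+g)/(1+r))^n] / (r − g) = 3,955 × [1 − ((1+0.0038)/(1+r))^156] / (r − 0.0038) = A$386,370.42.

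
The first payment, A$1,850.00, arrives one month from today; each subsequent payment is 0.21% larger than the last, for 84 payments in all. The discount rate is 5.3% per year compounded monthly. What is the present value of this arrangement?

A$140,798.95

Periodic rate r = 0.053/12 per month; n is counted in months.
Growing ordinary annuity: PV = PMT₁ × [1 − ((1+g)/(1+r))^n] / (r − g) = 1,850 × [1 − ((1+0.0021)/(1+r))^84] / (r − 0.0021) = A$140,798.95.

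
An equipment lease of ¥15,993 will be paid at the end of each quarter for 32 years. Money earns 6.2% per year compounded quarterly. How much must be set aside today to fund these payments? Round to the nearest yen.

This is an ordinary annuity: 128 payments of ¥15,993 at the end of each quarter.
Periodic rate r = 0.062/4 per quarter; n is counted in quarters.
PV = PMT × [(1 − (1+r)^−n)/r] = 15,993 × [1 − (1+r)^−128] / r = ¥887,738

¥887,738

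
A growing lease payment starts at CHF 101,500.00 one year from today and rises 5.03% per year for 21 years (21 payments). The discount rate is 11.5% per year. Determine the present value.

Periodic rate r = 0.115 per year.
Growing ordinary annuity: PV = PMT₁ × [1 − ((1+g)/(1+r))^n] / (r − g) = 101,500 × [1 − ((1+0.0503)/(1+r))^21] / (r − 0.0503) = CHF 1,121,714.44.

CHF 1,121,714.44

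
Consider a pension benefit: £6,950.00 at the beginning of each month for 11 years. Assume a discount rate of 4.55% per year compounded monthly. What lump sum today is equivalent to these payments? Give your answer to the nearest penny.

£723,452.58

This is an annuity due: 132 payments of £6,950.00 at the beginning of each month.
Periodic rate r = 0.0455/12 per month; n is counted in months.
PV = PMT × [(1 − (1+r)^−n)/r] × (1+r) = 6,950 × [1 − (1+r)^−132] / r × (1+r) = £723,452.58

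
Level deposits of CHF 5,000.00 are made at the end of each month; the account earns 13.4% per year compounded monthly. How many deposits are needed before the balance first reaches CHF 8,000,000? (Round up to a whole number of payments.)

265 payments

Periodic rate r = 0.134/12 per month; n is counted in months.
Ordinary annuity FV: 8,000,000 = 5,000 × [((1+r)^n − 1)/r].
(1+r)^n = 1 + 8,000,000 × r / 5,000, so n = ln(1 + 8,000,000·r/5,000) / ln(1+r) = 264.52.
Round up to a whole number of payments: n = 265.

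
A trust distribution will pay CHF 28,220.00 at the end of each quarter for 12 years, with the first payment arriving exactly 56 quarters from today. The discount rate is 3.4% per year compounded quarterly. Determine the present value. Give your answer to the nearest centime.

Ordinary annuity of 48 payments, first payment at period 56.
Periodic rate r = 0.034/4 per quarter; n is counted in quarters.
The ordinary-annuity PV formula values the stream one period before the first payment (period 55); discount that back 55 periods:
PV₀ = 28,220 × [1 − (1+r)^−48] / r × (1+r)^−55 = CHF 695,897.79

CHF 695,897.79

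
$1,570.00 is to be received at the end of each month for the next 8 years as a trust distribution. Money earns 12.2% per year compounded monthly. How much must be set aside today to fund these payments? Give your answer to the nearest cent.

$95,948.59

This is an ordinary annuity: 96 payments of $1,570.00 at the end of each month.
Periodic rate r = 0.122/12 per month; n is counted in months.
PV = PMT × [(1 − (1+r)^−n)/r] = 1,570 × [1 − (1+r)^−96] / r = $95,948.59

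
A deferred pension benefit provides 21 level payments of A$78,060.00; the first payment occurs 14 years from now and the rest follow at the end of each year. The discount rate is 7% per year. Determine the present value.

Ordinary annuity of 21 payments, first payment at period 14.
Periodic rate r = 0.07 per year.
The ordinary-annuity PV formula values the stream one period before the first payment (period 13); discount that back 13 periods:
PV₀ = 78,060 × [1 − (1+r)^−21] / r × (1+r)^−13 = A$350,985.75

A$350,985.75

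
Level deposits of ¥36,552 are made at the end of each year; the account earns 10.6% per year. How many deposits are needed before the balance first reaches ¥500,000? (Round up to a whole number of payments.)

Periodic rate r = 0.106 per year.
Ordinary annuity FV: 500,000 = 36,552 × [((1+r)^n − 1)/r].
(1+r)^n = 1 + 500,000 × r / 36,552, so n = ln(1 + 500,000·r/36,552) / ln(1+r) = 8.89.
Round up to a whole number of payments: n = 9.

9 payments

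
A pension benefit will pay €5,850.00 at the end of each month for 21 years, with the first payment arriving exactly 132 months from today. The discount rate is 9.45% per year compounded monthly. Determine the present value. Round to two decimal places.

€229,021.05

Ordinary annuity of 252 payments, first payment at period 132.
Periodic rate r = 0.0945/12 per month; n is counted in months.
The ordinary-annuity PV formula values the stream one period before the first payment (period 131); discount that back 131 periods:
PV₀ = 5,850 × [1 − (1+r)^−252] / r × (1+r)^−131 = €229,021.05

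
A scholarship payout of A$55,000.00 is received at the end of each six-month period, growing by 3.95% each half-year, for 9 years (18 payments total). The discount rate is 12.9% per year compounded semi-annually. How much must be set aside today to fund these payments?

Periodic rate r = 0.129/2 per half-year; n is counted in half-years.
Growing ordinary annuity: PV = PMT₁ × [1 − ((1+g)/(1+r))^n] / (r − g) = 55,000 × [1 − ((1+0.0395)/(1+r))^18] / (r − 0.0395) = A$765,694.77.

A$765,694.77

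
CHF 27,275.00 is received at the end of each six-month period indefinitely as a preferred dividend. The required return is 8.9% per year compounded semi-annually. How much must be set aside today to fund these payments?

Periodic rate r = 0.089/2 per half-year.
Level perpetuity: PV = PMT / r = 27,275 / (0.089/2) = CHF 612,921.35.

CHF 612,921.35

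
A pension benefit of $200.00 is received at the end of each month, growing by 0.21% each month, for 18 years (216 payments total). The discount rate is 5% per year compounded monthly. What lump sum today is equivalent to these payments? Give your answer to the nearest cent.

Periodic rate r = 0.05/12 per month; n is counted in months.
Growing ordinary annuity: PV = PMT₁ × [1 − ((1+g)/(1+r))^n] / (r − g) = 200 × [1 − ((1+0.0021)/(1+r))^216] / (r − 0.0021) = $34,759.30.

$34,759.30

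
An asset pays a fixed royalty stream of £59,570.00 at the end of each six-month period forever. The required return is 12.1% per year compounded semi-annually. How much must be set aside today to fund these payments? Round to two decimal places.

Periodic rate r = 0.121/2 per half-year.
Level perpetuity: PV = PMT / r = 59,570 / (0.121/2) = £984,628.10.

£984,628.10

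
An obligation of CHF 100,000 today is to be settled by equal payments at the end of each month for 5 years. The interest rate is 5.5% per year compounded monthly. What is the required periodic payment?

Level ordinary annuity; solve PV = PMT × [(1 − (1+r)^−n)/r] for PMT.
Periodic rate r = 0.055/12 per month; n is counted in months.
With n = 60: PMT = 100,000 / ([(1 − (1+r)^−n)/r]) = CHF 1,910.12

CHF 1,910.12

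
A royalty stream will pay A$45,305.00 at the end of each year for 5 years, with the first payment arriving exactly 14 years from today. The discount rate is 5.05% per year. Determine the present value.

A$103,236.38

Ordinary annuity of 5 payments, first payment at period 14.
Periodic rate r = 0.0505 per year.
The ordinary-annuity PV formula values the stream one period before the first payment (period 13); discount that back 13 periods:
PV₀ = 45,305 × [1 − (1+r)^−5] / r × (1+r)^−13 = A$103,236.38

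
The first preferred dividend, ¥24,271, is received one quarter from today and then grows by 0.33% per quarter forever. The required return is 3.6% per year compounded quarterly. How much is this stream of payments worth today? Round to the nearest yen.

Periodic rate r = 0.036/4 per quarter.
Growing perpetuity (Gordon): PV = PMT₁ / (r − g) = 24,271 / (r − 0.0033) = ¥4,258,070.

¥4,258,070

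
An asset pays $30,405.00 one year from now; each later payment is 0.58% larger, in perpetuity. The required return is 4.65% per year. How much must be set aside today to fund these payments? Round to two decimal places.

Periodic rate r = 0.0465 per year.
Growing perpetuity (Gordon): PV = PMT₁ / (r − g) = 30,405 / (r − 0.0058) = $747,051.60.

$747,051.60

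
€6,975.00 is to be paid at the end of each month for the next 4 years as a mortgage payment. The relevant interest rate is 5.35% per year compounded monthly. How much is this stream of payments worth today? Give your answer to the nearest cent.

This is an ordinary annuity: 48 payments of €6,975.00 at the end of each month.
Periodic rate r = 0.0535/12 per month; n is counted in months.
PV = PMT × [(1 − (1+r)^−n)/r] = 6,975 × [1 − (1+r)^−48] / r = €300,799.85

€300,799.85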